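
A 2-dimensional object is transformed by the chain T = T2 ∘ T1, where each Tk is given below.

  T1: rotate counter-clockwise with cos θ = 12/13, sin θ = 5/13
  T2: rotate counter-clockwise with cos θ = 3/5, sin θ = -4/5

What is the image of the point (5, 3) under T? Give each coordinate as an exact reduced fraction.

T(p) = (379/65, 3/65)

T1 rotate counter-clockwise with cos θ = 12/13, sin θ = 5/13: (5, 3) → (45/13, 61/13)
T2 rotate counter-clockwise with cos θ = 3/5, sin θ = -4/5: (45/13, 61/13) → (379/65, 3/65)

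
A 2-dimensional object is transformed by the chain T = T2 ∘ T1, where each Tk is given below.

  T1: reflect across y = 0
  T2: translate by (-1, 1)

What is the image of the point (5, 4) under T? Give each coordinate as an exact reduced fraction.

T(p) = (4, -3)

T1 reflect across y = 0: (5, 4) → (5, -4)
T2 translate by (-1, 1): (5, -4) → (4, -3)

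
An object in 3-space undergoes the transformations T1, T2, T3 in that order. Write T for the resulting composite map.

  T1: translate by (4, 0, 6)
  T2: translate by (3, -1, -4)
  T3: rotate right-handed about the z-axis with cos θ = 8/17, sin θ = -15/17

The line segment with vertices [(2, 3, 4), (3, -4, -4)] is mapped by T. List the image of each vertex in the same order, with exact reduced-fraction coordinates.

image vertices: (6, -7, 6), (5/17, -190/17, -2)

T1 translate by (4, 0, 6): (2, 3, 4) → (6, 3, 10); (3, -4, -4) → (7, -4, 2)
T2 translate by (3, -1, -4): (6, 3, 10) → (9, 2, 6); (7, -4, 2) → (10, -5, -2)
T3 rotate right-handed about the z-axis with cos θ = 8/17, sin θ = -15/17: (9, 2, 6) → (6, -7, 6); (10, -5, -2) → (5/17, -190/17, -2)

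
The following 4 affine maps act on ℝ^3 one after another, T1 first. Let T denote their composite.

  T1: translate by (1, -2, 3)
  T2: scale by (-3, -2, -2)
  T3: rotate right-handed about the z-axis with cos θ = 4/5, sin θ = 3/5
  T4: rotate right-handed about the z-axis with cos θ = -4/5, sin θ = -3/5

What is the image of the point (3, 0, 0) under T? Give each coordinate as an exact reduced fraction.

T1 translate by (1, -2, 3): (3, 0, 0) → (4, -2, 3)
T2 scale by (-3, -2, -2): (4, -2, 3) → (-12, 4, -6)
T3 rotate right-handed about the z-axis with cos θ = 4/5, sin θ = 3/5: (-12, 4, -6) → (-12, -4, -6)
T4 rotate right-handed about the z-axis with cos θ = -4/5, sin θ = -3/5: (-12, -4, -6) → (36/5, 52/5, -6)

T(p) = (36/5, 52/5, -6)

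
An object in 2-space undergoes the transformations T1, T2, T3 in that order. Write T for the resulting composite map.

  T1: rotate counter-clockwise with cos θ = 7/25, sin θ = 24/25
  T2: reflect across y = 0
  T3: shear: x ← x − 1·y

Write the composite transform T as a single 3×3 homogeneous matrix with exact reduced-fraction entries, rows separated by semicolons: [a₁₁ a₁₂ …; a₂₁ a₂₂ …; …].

T = [31/25 -17/25 0; -24/25 -7/25 0; 0 0 1]

T1 = [7/25 -24/25 0; 24/25 7/25 0; 0 0 1]
T2·T1 = [7/25 -24/25 0; -24/25 -7/25 0; 0 0 1]
T3·…·T1 = [31/25 -17/25 0; -24/25 -7/25 0; 0 0 1]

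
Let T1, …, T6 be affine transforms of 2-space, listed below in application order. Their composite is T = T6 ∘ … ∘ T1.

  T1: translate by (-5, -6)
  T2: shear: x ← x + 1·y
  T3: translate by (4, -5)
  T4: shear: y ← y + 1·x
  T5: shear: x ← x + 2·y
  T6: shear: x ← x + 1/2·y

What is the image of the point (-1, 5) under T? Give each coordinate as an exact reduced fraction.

T(p) = (-51/2, -9)

T1 translate by (-5, -6): (-1, 5) → (-6, -1)
T2 shear: x ← x + 1·y: (-6, -1) → (-7, -1)
T3 translate by (4, -5): (-7, -1) → (-3, -6)
T4 shear: y ← y + 1·x: (-3, -6) → (-3, -9)
T5 shear: x ← x + 2·y: (-3, -9) → (-21, -9)
T6 shear: x ← x + 1/2·y: (-21, -9) → (-51/2, -9)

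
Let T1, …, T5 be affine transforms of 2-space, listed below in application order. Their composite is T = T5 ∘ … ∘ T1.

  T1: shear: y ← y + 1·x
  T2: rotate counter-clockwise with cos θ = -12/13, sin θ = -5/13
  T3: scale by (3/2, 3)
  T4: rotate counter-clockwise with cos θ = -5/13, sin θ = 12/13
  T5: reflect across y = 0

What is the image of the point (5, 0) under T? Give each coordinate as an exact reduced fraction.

T1 shear: y ← y + 1·x: (5, 0) → (5, 5)
T2 rotate counter-clockwise with cos θ = -12/13, sin θ = -5/13: (5, 5) → (-35/13, -85/13)
T3 scale by (3/2, 3): (-35/13, -85/13) → (-105/26, -255/13)
T4 rotate counter-clockwise with cos θ = -5/13, sin θ = 12/13: (-105/26, -255/13) → (6645/338, 645/169)
T5 reflect across y = 0: (6645/338, 645/169) → (6645/338, -645/169)

T(p) = (6645/338, -645/169)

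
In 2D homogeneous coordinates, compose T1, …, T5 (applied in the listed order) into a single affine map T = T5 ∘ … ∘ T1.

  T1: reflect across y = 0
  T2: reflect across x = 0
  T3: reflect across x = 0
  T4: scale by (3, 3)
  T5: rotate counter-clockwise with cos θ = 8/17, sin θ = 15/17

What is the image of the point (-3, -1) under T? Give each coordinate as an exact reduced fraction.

T(p) = (-117/17, -111/17)

T1 reflect across y = 0: (-3, -1) → (-3, 1)
T2 reflect across x = 0: (-3, 1) → (3, 1)
T3 reflect across x = 0: (3, 1) → (-3, 1)
T4 scale by (3, 3): (-3, 1) → (-9, 3)
T5 rotate counter-clockwise with cos θ = 8/17, sin θ = 15/17: (-9, 3) → (-117/17, -111/17)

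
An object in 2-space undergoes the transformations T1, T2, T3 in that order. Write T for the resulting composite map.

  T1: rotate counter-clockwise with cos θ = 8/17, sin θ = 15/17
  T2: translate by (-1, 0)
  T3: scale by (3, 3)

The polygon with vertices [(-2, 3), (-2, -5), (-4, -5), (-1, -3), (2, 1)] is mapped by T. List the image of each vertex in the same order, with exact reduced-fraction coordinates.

image vertices: (-234/17, -18/17), (126/17, -210/17), (78/17, -300/17), (60/17, -117/17), (-48/17, 114/17)

T1 rotate counter-clockwise with cos θ = 8/17, sin θ = 15/17: (-2, 3) → (-61/17, -6/17); (-2, -5) → (59/17, -70/17); (-4, -5) → (43/17, -100/17); (-1, -3) → (37/17, -39/17); (2, 1) → (1/17, 38/17)
T2 translate by (-1, 0): (-61/17, -6/17) → (-78/17, -6/17); (59/17, -70/17) → (42/17, -70/17); (43/17, -100/17) → (26/17, -100/17); (37/17, -39/17) → (20/17, -39/17); (1/17, 38/17) → (-16/17, 38/17)
T3 scale by (3, 3): (-78/17, -6/17) → (-234/17, -18/17); (42/17, -70/17) → (126/17, -210/17); (26/17, -100/17) → (78/17, -300/17); (20/17, -39/17) → (60/17, -117/17); (-16/17, 38/17) → (-48/17, 114/17)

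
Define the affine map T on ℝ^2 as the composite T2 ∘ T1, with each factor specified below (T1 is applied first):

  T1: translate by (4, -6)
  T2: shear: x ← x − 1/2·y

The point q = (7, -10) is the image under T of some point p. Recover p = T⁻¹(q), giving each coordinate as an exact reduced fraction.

T1 = [1 0 4; 0 1 -6; 0 0 1]
T2·T1 = [1 -1/2 7; 0 1 -6; 0 0 1]
det M = 1; M⁻¹ = [1 1/2 -4; 0 1 6; 0 0 1]
M⁻¹ · (7, -10)ᵀ = (-2, -4)ᵀ

p = (-2, -4)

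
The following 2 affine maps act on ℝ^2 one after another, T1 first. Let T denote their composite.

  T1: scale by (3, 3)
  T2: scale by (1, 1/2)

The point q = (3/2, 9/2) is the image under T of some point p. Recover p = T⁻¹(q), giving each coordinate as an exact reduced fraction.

T1 = [3 0 0; 0 3 0; 0 0 1]
T2·T1 = [3 0 0; 0 3/2 0; 0 0 1]
det M = 9/2; M⁻¹ = [1/3 0 0; 0 2/3 0; 0 0 1]
M⁻¹ · (3/2, 9/2)ᵀ = (1/2, 3)ᵀ

p = (1/2, 3)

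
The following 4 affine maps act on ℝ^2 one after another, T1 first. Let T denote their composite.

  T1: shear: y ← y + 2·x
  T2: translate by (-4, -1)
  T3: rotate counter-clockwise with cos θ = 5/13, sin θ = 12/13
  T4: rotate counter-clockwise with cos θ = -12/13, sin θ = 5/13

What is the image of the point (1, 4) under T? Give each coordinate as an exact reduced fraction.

T(p) = (955/169, -243/169)

T1 shear: y ← y + 2·x: (1, 4) → (1, 6)
T2 translate by (-4, -1): (1, 6) → (-3, 5)
T3 rotate counter-clockwise with cos θ = 5/13, sin θ = 12/13: (-3, 5) → (-75/13, -11/13)
T4 rotate counter-clockwise with cos θ = -12/13, sin θ = 5/13: (-75/13, -11/13) → (955/169, -243/169)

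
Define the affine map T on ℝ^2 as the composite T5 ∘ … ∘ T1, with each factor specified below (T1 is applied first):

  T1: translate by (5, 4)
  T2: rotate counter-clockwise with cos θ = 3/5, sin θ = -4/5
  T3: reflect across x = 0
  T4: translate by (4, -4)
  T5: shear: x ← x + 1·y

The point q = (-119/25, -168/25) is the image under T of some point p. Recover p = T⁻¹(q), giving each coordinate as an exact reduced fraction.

p = (-8/5, -4)

T1 = [1 0 5; 0 1 4; 0 0 1]
T2·T1 = [3/5 4/5 31/5; -4/5 3/5 -8/5; 0 0 1]
T3·…·T1 = [-3/5 -4/5 -31/5; -4/5 3/5 -8/5; 0 0 1]
T4·…·T1 = [-3/5 -4/5 -11/5; -4/5 3/5 -28/5; 0 0 1]
T5·…·T1 = [-7/5 -1/5 -39/5; -4/5 3/5 -28/5; 0 0 1]
det M = -1; M⁻¹ = [-3/5 -1/5 -29/5; -4/5 7/5 8/5; 0 0 1]
M⁻¹ · (-119/25, -168/25)ᵀ = (-8/5, -4)ᵀ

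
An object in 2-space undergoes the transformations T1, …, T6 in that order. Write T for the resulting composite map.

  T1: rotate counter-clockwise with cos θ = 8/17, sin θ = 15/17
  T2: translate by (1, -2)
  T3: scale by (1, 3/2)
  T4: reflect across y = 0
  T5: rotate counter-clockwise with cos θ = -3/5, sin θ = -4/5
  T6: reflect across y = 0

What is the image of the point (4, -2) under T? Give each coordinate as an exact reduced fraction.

T1 rotate counter-clockwise with cos θ = 8/17, sin θ = 15/17: (4, -2) → (62/17, 44/17)
T2 translate by (1, -2): (62/17, 44/17) → (79/17, 10/17)
T3 scale by (1, 3/2): (79/17, 10/17) → (79/17, 15/17)
T4 reflect across y = 0: (79/17, 15/17) → (79/17, -15/17)
T5 rotate counter-clockwise with cos θ = -3/5, sin θ = -4/5: (79/17, -15/17) → (-297/85, -271/85)
T6 reflect across y = 0: (-297/85, -271/85) → (-297/85, 271/85)

T(p) = (-297/85, 271/85)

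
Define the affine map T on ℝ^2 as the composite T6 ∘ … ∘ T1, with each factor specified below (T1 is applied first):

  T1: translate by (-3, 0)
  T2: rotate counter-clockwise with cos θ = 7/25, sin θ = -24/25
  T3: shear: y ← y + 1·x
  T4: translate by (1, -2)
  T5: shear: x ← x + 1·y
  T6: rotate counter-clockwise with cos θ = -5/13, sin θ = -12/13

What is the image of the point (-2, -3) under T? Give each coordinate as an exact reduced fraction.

T(p) = (4/325, 394/65)

T1 translate by (-3, 0): (-2, -3) → (-5, -3)
T2 rotate counter-clockwise with cos θ = 7/25, sin θ = -24/25: (-5, -3) → (-107/25, 99/25)
T3 shear: y ← y + 1·x: (-107/25, 99/25) → (-107/25, -8/25)
T4 translate by (1, -2): (-107/25, -8/25) → (-82/25, -58/25)
T5 shear: x ← x + 1·y: (-82/25, -58/25) → (-28/5, -58/25)
T6 rotate counter-clockwise with cos θ = -5/13, sin θ = -12/13: (-28/5, -58/25) → (4/325, 394/65)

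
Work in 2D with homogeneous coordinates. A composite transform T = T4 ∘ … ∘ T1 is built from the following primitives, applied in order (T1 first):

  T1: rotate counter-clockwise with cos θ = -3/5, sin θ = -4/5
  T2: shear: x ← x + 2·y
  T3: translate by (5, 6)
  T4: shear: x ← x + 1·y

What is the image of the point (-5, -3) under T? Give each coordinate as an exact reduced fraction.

T(p) = (29, 59/5)

T1 rotate counter-clockwise with cos θ = -3/5, sin θ = -4/5: (-5, -3) → (3/5, 29/5)
T2 shear: x ← x + 2·y: (3/5, 29/5) → (61/5, 29/5)
T3 translate by (5, 6): (61/5, 29/5) → (86/5, 59/5)
T4 shear: x ← x + 1·y: (86/5, 59/5) → (29, 59/5)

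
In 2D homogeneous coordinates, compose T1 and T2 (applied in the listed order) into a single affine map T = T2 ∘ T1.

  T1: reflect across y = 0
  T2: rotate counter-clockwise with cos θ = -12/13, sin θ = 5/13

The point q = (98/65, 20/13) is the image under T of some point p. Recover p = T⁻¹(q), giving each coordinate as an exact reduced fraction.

p = (-4/5, 2)

T1 = [1 0 0; 0 -1 0; 0 0 1]
T2·T1 = [-12/13 5/13 0; 5/13 12/13 0; 0 0 1]
det M = -1; M⁻¹ = [-12/13 5/13 0; 5/13 12/13 0; 0 0 1]
M⁻¹ · (98/65, 20/13)ᵀ = (-4/5, 2)ᵀ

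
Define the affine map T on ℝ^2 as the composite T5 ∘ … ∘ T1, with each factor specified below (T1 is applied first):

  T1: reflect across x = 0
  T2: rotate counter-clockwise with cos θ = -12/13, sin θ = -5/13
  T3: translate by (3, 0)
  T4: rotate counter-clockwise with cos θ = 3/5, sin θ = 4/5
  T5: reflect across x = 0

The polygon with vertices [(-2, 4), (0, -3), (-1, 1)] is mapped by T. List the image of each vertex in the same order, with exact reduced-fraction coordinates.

image vertices: (-337/65, -34/65), (72/65, 204/65), (-164/65, 77/65)

T1 reflect across x = 0: (-2, 4) → (2, 4); (0, -3) → (0, -3); (-1, 1) → (1, 1)
T2 rotate counter-clockwise with cos θ = -12/13, sin θ = -5/13: (2, 4) → (-4/13, -58/13); (0, -3) → (-15/13, 36/13); (1, 1) → (-7/13, -17/13)
T3 translate by (3, 0): (-4/13, -58/13) → (35/13, -58/13); (-15/13, 36/13) → (24/13, 36/13); (-7/13, -17/13) → (32/13, -17/13)
T4 rotate counter-clockwise with cos θ = 3/5, sin θ = 4/5: (35/13, -58/13) → (337/65, -34/65); (24/13, 36/13) → (-72/65, 204/65); (32/13, -17/13) → (164/65, 77/65)
T5 reflect across x = 0: (337/65, -34/65) → (-337/65, -34/65); (-72/65, 204/65) → (72/65, 204/65); (164/65, 77/65) → (-164/65, 77/65)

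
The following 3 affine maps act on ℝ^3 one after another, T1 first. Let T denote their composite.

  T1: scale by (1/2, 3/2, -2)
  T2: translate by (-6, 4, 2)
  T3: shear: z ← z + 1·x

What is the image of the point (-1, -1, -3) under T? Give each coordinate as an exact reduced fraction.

T(p) = (-13/2, 5/2, 3/2)

T1 scale by (1/2, 3/2, -2): (-1, -1, -3) → (-1/2, -3/2, 6)
T2 translate by (-6, 4, 2): (-1/2, -3/2, 6) → (-13/2, 5/2, 8)
T3 shear: z ← z + 1·x: (-13/2, 5/2, 8) → (-13/2, 5/2, 3/2)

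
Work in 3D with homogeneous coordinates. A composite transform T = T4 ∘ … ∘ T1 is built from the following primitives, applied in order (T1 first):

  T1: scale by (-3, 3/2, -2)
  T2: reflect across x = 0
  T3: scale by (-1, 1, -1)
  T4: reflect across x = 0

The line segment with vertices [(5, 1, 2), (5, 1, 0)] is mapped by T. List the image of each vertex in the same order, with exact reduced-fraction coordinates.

image vertices: (15, 3/2, 4), (15, 3/2, 0)

T1 scale by (-3, 3/2, -2): (5, 1, 2) → (-15, 3/2, -4); (5, 1, 0) → (-15, 3/2, 0)
T2 reflect across x = 0: (-15, 3/2, -4) → (15, 3/2, -4); (-15, 3/2, 0) → (15, 3/2, 0)
T3 scale by (-1, 1, -1): (15, 3/2, -4) → (-15, 3/2, 4); (15, 3/2, 0) → (-15, 3/2, 0)
T4 reflect across x = 0: (-15, 3/2, 4) → (15, 3/2, 4); (-15, 3/2, 0) → (15, 3/2, 0)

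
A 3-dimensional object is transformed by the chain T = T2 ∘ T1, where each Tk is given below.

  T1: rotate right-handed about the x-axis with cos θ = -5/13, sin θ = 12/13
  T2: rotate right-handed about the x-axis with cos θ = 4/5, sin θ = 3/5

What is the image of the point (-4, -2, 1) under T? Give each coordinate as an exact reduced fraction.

T1 rotate right-handed about the x-axis with cos θ = -5/13, sin θ = 12/13: (-4, -2, 1) → (-4, -2/13, -29/13)
T2 rotate right-handed about the x-axis with cos θ = 4/5, sin θ = 3/5: (-4, -2/13, -29/13) → (-4, 79/65, -122/65)

T(p) = (-4, 79/65, -122/65)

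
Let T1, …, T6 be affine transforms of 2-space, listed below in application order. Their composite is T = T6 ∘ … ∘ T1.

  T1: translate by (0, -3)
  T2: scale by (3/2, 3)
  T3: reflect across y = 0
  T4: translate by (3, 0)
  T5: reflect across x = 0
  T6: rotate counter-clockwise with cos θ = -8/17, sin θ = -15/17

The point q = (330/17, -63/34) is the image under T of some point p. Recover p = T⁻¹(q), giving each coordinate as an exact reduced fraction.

T1 = [1 0 0; 0 1 -3; 0 0 1]
T2·T1 = [3/2 0 0; 0 3 -9; 0 0 1]
T3·…·T1 = [3/2 0 0; 0 -3 9; 0 0 1]
T4·…·T1 = [3/2 0 3; 0 -3 9; 0 0 1]
T5·…·T1 = [-3/2 0 -3; 0 -3 9; 0 0 1]
T6·…·T1 = [12/17 -45/17 159/17; 45/34 24/17 -27/17; 0 0 1]
det M = 9/2; M⁻¹ = [16/51 10/17 -2; -5/17 8/51 3; 0 0 1]
M⁻¹ · (330/17, -63/34)ᵀ = (3, -3)ᵀ

p = (3, -3)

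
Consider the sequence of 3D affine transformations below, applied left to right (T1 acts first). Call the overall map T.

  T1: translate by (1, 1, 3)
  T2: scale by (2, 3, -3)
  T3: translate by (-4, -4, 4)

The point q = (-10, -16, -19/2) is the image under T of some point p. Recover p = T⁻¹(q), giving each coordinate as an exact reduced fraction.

p = (-4, -5, 3/2)

T1 = [1 0 0 1; 0 1 0 1; 0 0 1 3; 0 0 0 1]
T2·T1 = [2 0 0 2; 0 3 0 3; 0 0 -3 -9; 0 0 0 1]
T3·…·T1 = [2 0 0 -2; 0 3 0 -1; 0 0 -3 -5; 0 0 0 1]
det M = -18; M⁻¹ = [1/2 0 0 1; 0 1/3 0 1/3; 0 0 -1/3 -5/3; 0 0 0 1]
M⁻¹ · (-10, -16, -19/2)ᵀ = (-4, -5, 3/2)ᵀ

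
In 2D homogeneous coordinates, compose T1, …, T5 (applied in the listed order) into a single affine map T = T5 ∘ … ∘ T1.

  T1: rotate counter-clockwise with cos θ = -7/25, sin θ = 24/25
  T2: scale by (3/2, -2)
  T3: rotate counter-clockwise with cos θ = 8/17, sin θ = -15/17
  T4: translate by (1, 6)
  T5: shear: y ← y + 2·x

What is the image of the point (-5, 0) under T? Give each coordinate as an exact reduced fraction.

T(p) = (889/85, 5029/170)

T1 rotate counter-clockwise with cos θ = -7/25, sin θ = 24/25: (-5, 0) → (7/5, -24/5)
T2 scale by (3/2, -2): (7/5, -24/5) → (21/10, 48/5)
T3 rotate counter-clockwise with cos θ = 8/17, sin θ = -15/17: (21/10, 48/5) → (804/85, 453/170)
T4 translate by (1, 6): (804/85, 453/170) → (889/85, 1473/170)
T5 shear: y ← y + 2·x: (889/85, 1473/170) → (889/85, 5029/170)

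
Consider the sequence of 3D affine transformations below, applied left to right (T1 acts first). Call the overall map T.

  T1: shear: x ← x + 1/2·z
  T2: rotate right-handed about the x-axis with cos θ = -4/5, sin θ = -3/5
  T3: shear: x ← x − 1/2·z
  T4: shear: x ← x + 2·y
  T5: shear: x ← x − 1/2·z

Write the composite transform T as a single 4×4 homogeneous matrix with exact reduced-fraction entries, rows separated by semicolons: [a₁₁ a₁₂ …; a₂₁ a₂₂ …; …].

T = [1 -1 5/2 0; 0 -4/5 3/5 0; 0 -3/5 -4/5 0; 0 0 0 1]

T1 = [1 0 1/2 0; 0 1 0 0; 0 0 1 0; 0 0 0 1]
T2·T1 = [1 0 1/2 0; 0 -4/5 3/5 0; 0 -3/5 -4/5 0; 0 0 0 1]
T3·…·T1 = [1 3/10 9/10 0; 0 -4/5 3/5 0; 0 -3/5 -4/5 0; 0 0 0 1]
T4·…·T1 = [1 -13/10 21/10 0; 0 -4/5 3/5 0; 0 -3/5 -4/5 0; 0 0 0 1]
T5·…·T1 = [1 -1 5/2 0; 0 -4/5 3/5 0; 0 -3/5 -4/5 0; 0 0 0 1]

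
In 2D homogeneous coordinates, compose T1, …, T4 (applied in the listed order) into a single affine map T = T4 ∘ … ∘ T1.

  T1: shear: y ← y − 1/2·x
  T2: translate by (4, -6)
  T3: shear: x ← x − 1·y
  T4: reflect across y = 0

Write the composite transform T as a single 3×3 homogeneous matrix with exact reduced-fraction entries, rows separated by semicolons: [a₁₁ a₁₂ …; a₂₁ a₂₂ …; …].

T1 = [1 0 0; -1/2 1 0; 0 0 1]
T2·T1 = [1 0 4; -1/2 1 -6; 0 0 1]
T3·…·T1 = [3/2 -1 10; -1/2 1 -6; 0 0 1]
T4·…·T1 = [3/2 -1 10; 1/2 -1 6; 0 0 1]

T = [3/2 -1 10; 1/2 -1 6; 0 0 1]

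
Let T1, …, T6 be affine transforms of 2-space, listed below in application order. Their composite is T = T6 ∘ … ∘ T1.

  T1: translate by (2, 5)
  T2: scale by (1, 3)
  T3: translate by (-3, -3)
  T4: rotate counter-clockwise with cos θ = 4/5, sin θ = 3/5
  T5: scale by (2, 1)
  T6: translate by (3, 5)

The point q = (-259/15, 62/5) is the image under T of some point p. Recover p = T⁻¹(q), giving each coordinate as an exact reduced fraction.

p = (-8/3, 0)

T1 = [1 0 2; 0 1 5; 0 0 1]
T2·T1 = [1 0 2; 0 3 15; 0 0 1]
T3·…·T1 = [1 0 -1; 0 3 12; 0 0 1]
T4·…·T1 = [4/5 -9/5 -8; 3/5 12/5 9; 0 0 1]
T5·…·T1 = [8/5 -18/5 -16; 3/5 12/5 9; 0 0 1]
T6·…·T1 = [8/5 -18/5 -13; 3/5 12/5 14; 0 0 1]
det M = 6; M⁻¹ = [2/5 3/5 -16/5; -1/10 4/15 -151/30; 0 0 1]
M⁻¹ · (-259/15, 62/5)ᵀ = (-8/3, 0)ᵀ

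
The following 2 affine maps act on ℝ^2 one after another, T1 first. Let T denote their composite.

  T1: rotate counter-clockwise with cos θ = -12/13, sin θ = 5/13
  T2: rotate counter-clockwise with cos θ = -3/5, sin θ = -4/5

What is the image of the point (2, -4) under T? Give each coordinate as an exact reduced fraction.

T1 rotate counter-clockwise with cos θ = -12/13, sin θ = 5/13: (2, -4) → (-4/13, 58/13)
T2 rotate counter-clockwise with cos θ = -3/5, sin θ = -4/5: (-4/13, 58/13) → (244/65, -158/65)

T(p) = (244/65, -158/65)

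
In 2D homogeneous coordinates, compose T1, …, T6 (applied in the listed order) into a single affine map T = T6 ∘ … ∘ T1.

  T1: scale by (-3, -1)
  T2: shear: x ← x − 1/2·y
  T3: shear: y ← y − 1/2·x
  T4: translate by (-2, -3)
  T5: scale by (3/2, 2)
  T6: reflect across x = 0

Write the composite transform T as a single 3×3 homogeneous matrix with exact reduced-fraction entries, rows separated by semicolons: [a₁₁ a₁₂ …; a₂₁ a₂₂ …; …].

T = [9/2 -3/4 3; 3 -5/2 -6; 0 0 1]

T1 = [-3 0 0; 0 -1 0; 0 0 1]
T2·T1 = [-3 1/2 0; 0 -1 0; 0 0 1]
T3·…·T1 = [-3 1/2 0; 3/2 -5/4 0; 0 0 1]
T4·…·T1 = [-3 1/2 -2; 3/2 -5/4 -3; 0 0 1]
T5·…·T1 = [-9/2 3/4 -3; 3 -5/2 -6; 0 0 1]
T6·…·T1 = [9/2 -3/4 3; 3 -5/2 -6; 0 0 1]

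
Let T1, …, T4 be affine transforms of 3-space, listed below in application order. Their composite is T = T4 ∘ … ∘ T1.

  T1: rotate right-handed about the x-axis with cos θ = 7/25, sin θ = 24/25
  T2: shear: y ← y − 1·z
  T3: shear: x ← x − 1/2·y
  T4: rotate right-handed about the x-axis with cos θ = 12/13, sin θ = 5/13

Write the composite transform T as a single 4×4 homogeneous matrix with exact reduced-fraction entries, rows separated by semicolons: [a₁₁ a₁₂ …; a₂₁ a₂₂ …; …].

T = [1 17/50 31/50 0; 0 -324/325 -407/325 0; 0 203/325 -71/325 0; 0 0 0 1]

T1 = [1 0 0 0; 0 7/25 -24/25 0; 0 24/25 7/25 0; 0 0 0 1]
T2·T1 = [1 0 0 0; 0 -17/25 -31/25 0; 0 24/25 7/25 0; 0 0 0 1]
T3·…·T1 = [1 17/50 31/50 0; 0 -17/25 -31/25 0; 0 24/25 7/25 0; 0 0 0 1]
T4·…·T1 = [1 17/50 31/50 0; 0 -324/325 -407/325 0; 0 203/325 -71/325 0; 0 0 0 1]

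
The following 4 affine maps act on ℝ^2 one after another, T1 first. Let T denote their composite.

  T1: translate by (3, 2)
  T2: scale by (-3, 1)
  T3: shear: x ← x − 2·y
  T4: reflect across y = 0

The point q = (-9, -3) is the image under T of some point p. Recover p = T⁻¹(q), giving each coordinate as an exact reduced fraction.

T1 = [1 0 3; 0 1 2; 0 0 1]
T2·T1 = [-3 0 -9; 0 1 2; 0 0 1]
T3·…·T1 = [-3 -2 -13; 0 1 2; 0 0 1]
T4·…·T1 = [-3 -2 -13; 0 -1 -2; 0 0 1]
det M = 3; M⁻¹ = [-1/3 2/3 -3; 0 -1 -2; 0 0 1]
M⁻¹ · (-9, -3)ᵀ = (-2, 1)ᵀ

p = (-2, 1)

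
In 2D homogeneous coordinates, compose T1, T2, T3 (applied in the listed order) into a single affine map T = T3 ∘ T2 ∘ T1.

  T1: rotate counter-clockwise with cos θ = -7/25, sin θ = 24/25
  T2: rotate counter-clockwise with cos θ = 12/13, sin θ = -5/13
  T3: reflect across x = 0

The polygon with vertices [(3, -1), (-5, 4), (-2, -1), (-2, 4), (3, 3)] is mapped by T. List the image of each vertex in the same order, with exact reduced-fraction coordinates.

T1 rotate counter-clockwise with cos θ = -7/25, sin θ = 24/25: (3, -1) → (3/25, 79/25); (-5, 4) → (-61/25, -148/25); (-2, -1) → (38/25, -41/25); (-2, 4) → (-82/25, -76/25); (3, 3) → (-93/25, 51/25)
T2 rotate counter-clockwise with cos θ = 12/13, sin θ = -5/13: (3/25, 79/25) → (431/325, 933/325); (-61/25, -148/25) → (-1472/325, -1471/325); (38/25, -41/25) → (251/325, -682/325); (-82/25, -76/25) → (-1364/325, -502/325); (-93/25, 51/25) → (-861/325, 1077/325)
T3 reflect across x = 0: (431/325, 933/325) → (-431/325, 933/325); (-1472/325, -1471/325) → (1472/325, -1471/325); (251/325, -682/325) → (-251/325, -682/325); (-1364/325, -502/325) → (1364/325, -502/325); (-861/325, 1077/325) → (861/325, 1077/325)

image vertices: (-431/325, 933/325), (1472/325, -1471/325), (-251/325, -682/325), (1364/325, -502/325), (861/325, 1077/325)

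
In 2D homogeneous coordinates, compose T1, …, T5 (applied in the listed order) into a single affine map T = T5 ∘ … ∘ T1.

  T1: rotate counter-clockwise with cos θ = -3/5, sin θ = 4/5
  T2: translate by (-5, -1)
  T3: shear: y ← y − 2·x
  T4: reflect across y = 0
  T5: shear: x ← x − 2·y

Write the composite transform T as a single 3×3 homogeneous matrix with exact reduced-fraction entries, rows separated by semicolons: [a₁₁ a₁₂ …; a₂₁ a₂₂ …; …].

T1 = [-3/5 -4/5 0; 4/5 -3/5 0; 0 0 1]
T2·T1 = [-3/5 -4/5 -5; 4/5 -3/5 -1; 0 0 1]
T3·…·T1 = [-3/5 -4/5 -5; 2 1 9; 0 0 1]
T4·…·T1 = [-3/5 -4/5 -5; -2 -1 -9; 0 0 1]
T5·…·T1 = [17/5 6/5 13; -2 -1 -9; 0 0 1]

T = [17/5 6/5 13; -2 -1 -9; 0 0 1]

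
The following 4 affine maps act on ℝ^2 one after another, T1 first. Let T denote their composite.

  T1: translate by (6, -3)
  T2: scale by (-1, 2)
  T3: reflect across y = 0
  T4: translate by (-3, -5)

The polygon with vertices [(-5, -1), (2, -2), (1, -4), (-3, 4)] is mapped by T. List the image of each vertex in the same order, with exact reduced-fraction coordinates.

image vertices: (-4, 3), (-11, 5), (-10, 9), (-6, -7)

T1 translate by (6, -3): (-5, -1) → (1, -4); (2, -2) → (8, -5); (1, -4) → (7, -7); (-3, 4) → (3, 1)
T2 scale by (-1, 2): (1, -4) → (-1, -8); (8, -5) → (-8, -10); (7, -7) → (-7, -14); (3, 1) → (-3, 2)
T3 reflect across y = 0: (-1, -8) → (-1, 8); (-8, -10) → (-8, 10); (-7, -14) → (-7, 14); (-3, 2) → (-3, -2)
T4 translate by (-3, -5): (-1, 8) → (-4, 3); (-8, 10) → (-11, 5); (-7, 14) → (-10, 9); (-3, -2) → (-6, -7)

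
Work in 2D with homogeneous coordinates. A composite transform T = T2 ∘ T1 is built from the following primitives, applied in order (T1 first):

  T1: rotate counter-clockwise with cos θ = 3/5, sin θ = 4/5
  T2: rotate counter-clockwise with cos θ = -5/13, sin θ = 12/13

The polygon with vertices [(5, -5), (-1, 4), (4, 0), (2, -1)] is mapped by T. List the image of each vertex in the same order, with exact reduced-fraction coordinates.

T1 rotate counter-clockwise with cos θ = 3/5, sin θ = 4/5: (5, -5) → (7, 1); (-1, 4) → (-19/5, 8/5); (4, 0) → (12/5, 16/5); (2, -1) → (2, 1)
T2 rotate counter-clockwise with cos θ = -5/13, sin θ = 12/13: (7, 1) → (-47/13, 79/13); (-19/5, 8/5) → (-1/65, -268/65); (12/5, 16/5) → (-252/65, 64/65); (2, 1) → (-22/13, 19/13)

image vertices: (-47/13, 79/13), (-1/65, -268/65), (-252/65, 64/65), (-22/13, 19/13)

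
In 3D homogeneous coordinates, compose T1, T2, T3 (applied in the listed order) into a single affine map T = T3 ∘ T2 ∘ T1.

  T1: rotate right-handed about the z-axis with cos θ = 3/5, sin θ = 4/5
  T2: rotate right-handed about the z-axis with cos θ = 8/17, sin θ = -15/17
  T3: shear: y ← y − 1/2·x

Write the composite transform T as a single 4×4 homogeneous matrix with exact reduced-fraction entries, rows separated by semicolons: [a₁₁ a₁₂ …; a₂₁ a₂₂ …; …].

T = [84/85 13/85 0 0; -11/17 31/34 0 0; 0 0 1 0; 0 0 0 1]

T1 = [3/5 -4/5 0 0; 4/5 3/5 0 0; 0 0 1 0; 0 0 0 1]
T2·T1 = [84/85 13/85 0 0; -13/85 84/85 0 0; 0 0 1 0; 0 0 0 1]
T3·…·T1 = [84/85 13/85 0 0; -11/17 31/34 0 0; 0 0 1 0; 0 0 0 1]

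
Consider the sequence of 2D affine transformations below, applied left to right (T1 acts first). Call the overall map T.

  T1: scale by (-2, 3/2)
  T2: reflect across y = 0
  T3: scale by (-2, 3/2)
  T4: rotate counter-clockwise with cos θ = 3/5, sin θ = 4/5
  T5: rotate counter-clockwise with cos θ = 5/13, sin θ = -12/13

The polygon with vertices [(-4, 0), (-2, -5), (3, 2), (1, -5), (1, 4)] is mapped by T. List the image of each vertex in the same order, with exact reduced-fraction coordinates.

T1 scale by (-2, 3/2): (-4, 0) → (8, 0); (-2, -5) → (4, -15/2); (3, 2) → (-6, 3); (1, -5) → (-2, -15/2); (1, 4) → (-2, 6)
T2 reflect across y = 0: (8, 0) → (8, 0); (4, -15/2) → (4, 15/2); (-6, 3) → (-6, -3); (-2, -15/2) → (-2, 15/2); (-2, 6) → (-2, -6)
T3 scale by (-2, 3/2): (8, 0) → (-16, 0); (4, 15/2) → (-8, 45/4); (-6, -3) → (12, -9/2); (-2, 15/2) → (4, 45/4); (-2, -6) → (4, -9)
T4 rotate counter-clockwise with cos θ = 3/5, sin θ = 4/5: (-16, 0) → (-48/5, -64/5); (-8, 45/4) → (-69/5, 7/20); (12, -9/2) → (54/5, 69/10); (4, 45/4) → (-33/5, 199/20); (4, -9) → (48/5, -11/5)
T5 rotate counter-clockwise with cos θ = 5/13, sin θ = -12/13: (-48/5, -64/5) → (-1008/65, 256/65); (-69/5, 7/20) → (-324/65, 3347/260); (54/5, 69/10) → (684/65, -951/130); (-33/5, 199/20) → (432/65, 2579/260); (48/5, -11/5) → (108/65, -631/65)

image vertices: (-1008/65, 256/65), (-324/65, 3347/260), (684/65, -951/130), (432/65, 2579/260), (108/65, -631/65)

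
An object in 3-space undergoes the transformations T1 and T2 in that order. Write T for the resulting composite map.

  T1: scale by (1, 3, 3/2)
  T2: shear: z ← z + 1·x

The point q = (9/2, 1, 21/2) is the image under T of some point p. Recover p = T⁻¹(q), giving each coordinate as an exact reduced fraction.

T1 = [1 0 0 0; 0 3 0 0; 0 0 3/2 0; 0 0 0 1]
T2·T1 = [1 0 0 0; 0 3 0 0; 1 0 3/2 0; 0 0 0 1]
det M = 9/2; M⁻¹ = [1 0 0 0; 0 1/3 0 0; -2/3 0 2/3 0; 0 0 0 1]
M⁻¹ · (9/2, 1, 21/2)ᵀ = (9/2, 1/3, 4)ᵀ

p = (9/2, 1/3, 4)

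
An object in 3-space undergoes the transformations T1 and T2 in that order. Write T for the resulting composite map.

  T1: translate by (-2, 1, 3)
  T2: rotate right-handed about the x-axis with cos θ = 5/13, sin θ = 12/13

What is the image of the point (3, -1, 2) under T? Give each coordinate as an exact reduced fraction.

T1 translate by (-2, 1, 3): (3, -1, 2) → (1, 0, 5)
T2 rotate right-handed about the x-axis with cos θ = 5/13, sin θ = 12/13: (1, 0, 5) → (1, -60/13, 25/13)

T(p) = (1, -60/13, 25/13)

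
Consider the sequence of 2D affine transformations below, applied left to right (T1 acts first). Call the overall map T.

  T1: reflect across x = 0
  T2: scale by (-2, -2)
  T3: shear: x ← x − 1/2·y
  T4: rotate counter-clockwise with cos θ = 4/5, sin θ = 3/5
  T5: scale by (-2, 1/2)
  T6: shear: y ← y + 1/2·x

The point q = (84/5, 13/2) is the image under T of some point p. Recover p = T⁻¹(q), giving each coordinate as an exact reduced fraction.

p = (-4, -1)

T1 = [-1 0 0; 0 1 0; 0 0 1]
T2·T1 = [2 0 0; 0 -2 0; 0 0 1]
T3·…·T1 = [2 1 0; 0 -2 0; 0 0 1]
T4·…·T1 = [8/5 2 0; 6/5 -1 0; 0 0 1]
T5·…·T1 = [-16/5 -4 0; 3/5 -1/2 0; 0 0 1]
T6·…·T1 = [-16/5 -4 0; -1 -5/2 0; 0 0 1]
det M = 4; M⁻¹ = [-5/8 1 0; 1/4 -4/5 0; 0 0 1]
M⁻¹ · (84/5, 13/2)ᵀ = (-4, -1)ᵀ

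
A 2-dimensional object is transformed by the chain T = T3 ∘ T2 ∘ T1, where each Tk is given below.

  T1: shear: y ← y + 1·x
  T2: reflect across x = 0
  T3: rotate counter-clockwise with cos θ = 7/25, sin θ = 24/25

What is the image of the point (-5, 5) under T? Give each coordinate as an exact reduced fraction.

T1 shear: y ← y + 1·x: (-5, 5) → (-5, 0)
T2 reflect across x = 0: (-5, 0) → (5, 0)
T3 rotate counter-clockwise with cos θ = 7/25, sin θ = 24/25: (5, 0) → (7/5, 24/5)

T(p) = (7/5, 24/5)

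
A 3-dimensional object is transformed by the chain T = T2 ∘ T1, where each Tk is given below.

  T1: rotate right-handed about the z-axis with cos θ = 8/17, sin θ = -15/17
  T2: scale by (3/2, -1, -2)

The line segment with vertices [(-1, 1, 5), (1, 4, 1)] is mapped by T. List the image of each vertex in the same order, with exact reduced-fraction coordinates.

image vertices: (21/34, -23/17, -10), (6, -1, -2)

T1 rotate right-handed about the z-axis with cos θ = 8/17, sin θ = -15/17: (-1, 1, 5) → (7/17, 23/17, 5); (1, 4, 1) → (4, 1, 1)
T2 scale by (3/2, -1, -2): (7/17, 23/17, 5) → (21/34, -23/17, -10); (4, 1, 1) → (6, -1, -2)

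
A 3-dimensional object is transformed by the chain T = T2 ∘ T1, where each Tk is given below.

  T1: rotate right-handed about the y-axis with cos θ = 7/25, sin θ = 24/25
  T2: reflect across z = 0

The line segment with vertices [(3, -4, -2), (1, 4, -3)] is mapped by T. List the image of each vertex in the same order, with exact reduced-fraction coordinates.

image vertices: (-27/25, -4, 86/25), (-13/5, 4, 9/5)

T1 rotate right-handed about the y-axis with cos θ = 7/25, sin θ = 24/25: (3, -4, -2) → (-27/25, -4, -86/25); (1, 4, -3) → (-13/5, 4, -9/5)
T2 reflect across z = 0: (-27/25, -4, -86/25) → (-27/25, -4, 86/25); (-13/5, 4, -9/5) → (-13/5, 4, 9/5)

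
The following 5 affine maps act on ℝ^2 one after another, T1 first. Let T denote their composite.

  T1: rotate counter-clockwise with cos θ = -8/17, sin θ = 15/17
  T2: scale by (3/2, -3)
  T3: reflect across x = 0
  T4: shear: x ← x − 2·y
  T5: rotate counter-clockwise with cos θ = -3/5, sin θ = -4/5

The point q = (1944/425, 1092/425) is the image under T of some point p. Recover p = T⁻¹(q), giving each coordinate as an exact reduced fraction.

T1 = [-8/17 -15/17 0; 15/17 -8/17 0; 0 0 1]
T2·T1 = [-12/17 -45/34 0; -45/17 24/17 0; 0 0 1]
T3·…·T1 = [12/17 45/34 0; -45/17 24/17 0; 0 0 1]
T4·…·T1 = [6 -3/2 0; -45/17 24/17 0; 0 0 1]
T5·…·T1 = [-486/85 69/34 0; -273/85 6/17 0; 0 0 1]
det M = 9/2; M⁻¹ = [4/51 -23/51 0; 182/255 -108/85 0; 0 0 1]
M⁻¹ · (1944/425, 1092/425)ᵀ = (-4/5, 0)ᵀ

p = (-4/5, 0)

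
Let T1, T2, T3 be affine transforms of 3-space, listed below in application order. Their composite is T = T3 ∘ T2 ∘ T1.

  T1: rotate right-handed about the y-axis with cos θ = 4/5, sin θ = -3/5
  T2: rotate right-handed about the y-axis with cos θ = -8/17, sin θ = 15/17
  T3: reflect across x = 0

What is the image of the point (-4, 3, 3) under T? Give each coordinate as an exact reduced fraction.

T(p) = (-40/17, 3, 75/17)

T1 rotate right-handed about the y-axis with cos θ = 4/5, sin θ = -3/5: (-4, 3, 3) → (-5, 3, 0)
T2 rotate right-handed about the y-axis with cos θ = -8/17, sin θ = 15/17: (-5, 3, 0) → (40/17, 3, 75/17)
T3 reflect across x = 0: (40/17, 3, 75/17) → (-40/17, 3, 75/17)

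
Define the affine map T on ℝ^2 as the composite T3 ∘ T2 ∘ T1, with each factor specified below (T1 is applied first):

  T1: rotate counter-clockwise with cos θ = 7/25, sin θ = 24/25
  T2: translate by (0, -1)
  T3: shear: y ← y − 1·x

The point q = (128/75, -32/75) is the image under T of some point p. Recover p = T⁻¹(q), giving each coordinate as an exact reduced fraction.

p = (8/3, -1)

T1 = [7/25 -24/25 0; 24/25 7/25 0; 0 0 1]
T2·T1 = [7/25 -24/25 0; 24/25 7/25 -1; 0 0 1]
T3·…·T1 = [7/25 -24/25 0; 17/25 31/25 -1; 0 0 1]
det M = 1; M⁻¹ = [31/25 24/25 24/25; -17/25 7/25 7/25; 0 0 1]
M⁻¹ · (128/75, -32/75)ᵀ = (8/3, -1)ᵀ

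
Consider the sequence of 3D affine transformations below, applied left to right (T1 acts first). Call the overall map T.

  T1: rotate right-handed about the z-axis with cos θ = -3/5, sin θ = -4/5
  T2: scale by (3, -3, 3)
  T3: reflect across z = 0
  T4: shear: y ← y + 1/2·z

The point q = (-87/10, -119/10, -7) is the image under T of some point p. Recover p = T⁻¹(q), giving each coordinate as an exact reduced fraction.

T1 = [-3/5 4/5 0 0; -4/5 -3/5 0 0; 0 0 1 0; 0 0 0 1]
T2·T1 = [-9/5 12/5 0 0; 12/5 9/5 0 0; 0 0 3 0; 0 0 0 1]
T3·…·T1 = [-9/5 12/5 0 0; 12/5 9/5 0 0; 0 0 -3 0; 0 0 0 1]
T4·…·T1 = [-9/5 12/5 0 0; 12/5 9/5 -3/2 0; 0 0 -3 0; 0 0 0 1]
det M = 27; M⁻¹ = [-1/5 4/15 -2/15 0; 4/15 1/5 -1/10 0; 0 0 -1/3 0; 0 0 0 1]
M⁻¹ · (-87/10, -119/10, -7)ᵀ = (-1/2, -4, 7/3)ᵀ

p = (-1/2, -4, 7/3)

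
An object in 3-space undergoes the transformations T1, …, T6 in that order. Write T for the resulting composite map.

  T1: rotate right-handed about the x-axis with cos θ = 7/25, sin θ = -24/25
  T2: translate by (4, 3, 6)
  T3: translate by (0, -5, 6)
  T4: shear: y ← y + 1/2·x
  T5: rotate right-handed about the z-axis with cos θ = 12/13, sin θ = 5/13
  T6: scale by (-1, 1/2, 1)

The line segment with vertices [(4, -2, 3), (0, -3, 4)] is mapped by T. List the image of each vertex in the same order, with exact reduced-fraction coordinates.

image vertices: (-372/65, 1148/325, 369/25), (-33/13, 28/13, 16)

T1 rotate right-handed about the x-axis with cos θ = 7/25, sin θ = -24/25: (4, -2, 3) → (4, 58/25, 69/25); (0, -3, 4) → (0, 3, 4)
T2 translate by (4, 3, 6): (4, 58/25, 69/25) → (8, 133/25, 219/25); (0, 3, 4) → (4, 6, 10)
T3 translate by (0, -5, 6): (8, 133/25, 219/25) → (8, 8/25, 369/25); (4, 6, 10) → (4, 1, 16)
T4 shear: y ← y + 1/2·x: (8, 8/25, 369/25) → (8, 108/25, 369/25); (4, 1, 16) → (4, 3, 16)
T5 rotate right-handed about the z-axis with cos θ = 12/13, sin θ = 5/13: (8, 108/25, 369/25) → (372/65, 2296/325, 369/25); (4, 3, 16) → (33/13, 56/13, 16)
T6 scale by (-1, 1/2, 1): (372/65, 2296/325, 369/25) → (-372/65, 1148/325, 369/25); (33/13, 56/13, 16) → (-33/13, 28/13, 16)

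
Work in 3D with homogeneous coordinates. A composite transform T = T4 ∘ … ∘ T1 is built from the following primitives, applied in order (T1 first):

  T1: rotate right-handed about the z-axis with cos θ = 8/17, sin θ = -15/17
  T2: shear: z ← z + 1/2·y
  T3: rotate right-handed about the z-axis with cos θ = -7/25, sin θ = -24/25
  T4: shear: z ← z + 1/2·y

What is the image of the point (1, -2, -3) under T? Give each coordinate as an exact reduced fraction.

T(p) = (-118/85, 149/85, -258/85)

T1 rotate right-handed about the z-axis with cos θ = 8/17, sin θ = -15/17: (1, -2, -3) → (-22/17, -31/17, -3)
T2 shear: z ← z + 1/2·y: (-22/17, -31/17, -3) → (-22/17, -31/17, -133/34)
T3 rotate right-handed about the z-axis with cos θ = -7/25, sin θ = -24/25: (-22/17, -31/17, -133/34) → (-118/85, 149/85, -133/34)
T4 shear: z ← z + 1/2·y: (-118/85, 149/85, -133/34) → (-118/85, 149/85, -258/85)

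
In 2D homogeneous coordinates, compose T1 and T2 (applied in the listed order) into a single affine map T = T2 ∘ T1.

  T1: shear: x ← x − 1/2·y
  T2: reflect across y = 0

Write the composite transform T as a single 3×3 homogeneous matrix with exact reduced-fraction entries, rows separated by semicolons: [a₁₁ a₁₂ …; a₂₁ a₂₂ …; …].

T1 = [1 -1/2 0; 0 1 0; 0 0 1]
T2·T1 = [1 -1/2 0; 0 -1 0; 0 0 1]

T = [1 -1/2 0; 0 -1 0; 0 0 1]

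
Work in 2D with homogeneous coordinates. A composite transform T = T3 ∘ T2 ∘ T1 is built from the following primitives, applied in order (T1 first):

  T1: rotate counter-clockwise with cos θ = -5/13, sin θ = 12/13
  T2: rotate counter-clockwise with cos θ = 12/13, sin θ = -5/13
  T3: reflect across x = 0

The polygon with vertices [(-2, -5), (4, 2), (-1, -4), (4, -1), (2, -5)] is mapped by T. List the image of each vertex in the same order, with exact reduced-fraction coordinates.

T1 rotate counter-clockwise with cos θ = -5/13, sin θ = 12/13: (-2, -5) → (70/13, 1/13); (4, 2) → (-44/13, 38/13); (-1, -4) → (53/13, 8/13); (4, -1) → (-8/13, 53/13); (2, -5) → (50/13, 49/13)
T2 rotate counter-clockwise with cos θ = 12/13, sin θ = -5/13: (70/13, 1/13) → (5, -2); (-44/13, 38/13) → (-2, 4); (53/13, 8/13) → (4, -1); (-8/13, 53/13) → (1, 4); (50/13, 49/13) → (5, 2)
T3 reflect across x = 0: (5, -2) → (-5, -2); (-2, 4) → (2, 4); (4, -1) → (-4, -1); (1, 4) → (-1, 4); (5, 2) → (-5, 2)

image vertices: (-5, -2), (2, 4), (-4, -1), (-1, 4), (-5, 2)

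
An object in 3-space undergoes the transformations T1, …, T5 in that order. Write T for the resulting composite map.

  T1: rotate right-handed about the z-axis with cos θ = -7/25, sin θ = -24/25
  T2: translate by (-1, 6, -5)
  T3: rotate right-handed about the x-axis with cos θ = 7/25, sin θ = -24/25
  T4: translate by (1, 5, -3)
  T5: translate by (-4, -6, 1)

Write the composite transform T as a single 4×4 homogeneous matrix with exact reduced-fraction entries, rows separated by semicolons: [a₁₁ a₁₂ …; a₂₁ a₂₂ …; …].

T = [-7/25 24/25 0 -4; -168/625 -49/625 24/25 -103/25; 576/625 168/625 7/25 -229/25; 0 0 0 1]

T1 = [-7/25 24/25 0 0; -24/25 -7/25 0 0; 0 0 1 0; 0 0 0 1]
T2·T1 = [-7/25 24/25 0 -1; -24/25 -7/25 0 6; 0 0 1 -5; 0 0 0 1]
T3·…·T1 = [-7/25 24/25 0 -1; -168/625 -49/625 24/25 -78/25; 576/625 168/625 7/25 -179/25; 0 0 0 1]
T4·…·T1 = [-7/25 24/25 0 0; -168/625 -49/625 24/25 47/25; 576/625 168/625 7/25 -254/25; 0 0 0 1]
T5·…·T1 = [-7/25 24/25 0 -4; -168/625 -49/625 24/25 -103/25; 576/625 168/625 7/25 -229/25; 0 0 0 1]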